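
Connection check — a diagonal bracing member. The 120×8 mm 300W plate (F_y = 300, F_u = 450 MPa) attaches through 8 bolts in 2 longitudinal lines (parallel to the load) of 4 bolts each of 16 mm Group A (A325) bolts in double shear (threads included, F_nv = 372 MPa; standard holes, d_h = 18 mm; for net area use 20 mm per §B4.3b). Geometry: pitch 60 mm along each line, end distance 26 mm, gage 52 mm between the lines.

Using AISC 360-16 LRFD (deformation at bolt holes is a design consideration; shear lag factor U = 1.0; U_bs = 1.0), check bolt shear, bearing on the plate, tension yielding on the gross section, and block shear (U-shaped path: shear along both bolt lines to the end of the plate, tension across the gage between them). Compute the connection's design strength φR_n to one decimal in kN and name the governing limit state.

Bolt shear: A_b = π(16)²/4 = 201.06 mm². φR_n = 0.75 × 372 × 201.06 × 8 × 2 = 897.5 kN.
Bearing (8 mm plate, F_u = 450 MPa): end bolts L_c = 26 − 18/2 = 17, R_n = min(1.2×17×8×450, 2.4×16×8×450) = 73.44 kN/bolt; interior L_c = 60 − 18 = 42, R_n = 138.24 kN/bolt. φR_n = 0.75 × (2×73.44 + 6×138.24) = 732.2 kN.
Tension yield (gross): A_g = 120×8 = 960 mm². φR_n = 0.90 × 300 × 960 = 259.2 kN.
Block shear: shear path 2×[26+3×60] = 2×206 mm, A_gv = 3296, A_nv = 2×(206 − 3.5×20)×8 = 2176 mm²; tension across gage: (52 − 1×20)×8 = 256 mm². R_n = min(0.6×450×2176, 0.6×300×3296) + 1.0×450×256 = min(587.52, 593.28) + 115.2 = 702.72 kN. φR_n = 0.75 × 702.72 = 527.0 kN.
Governing: min(897.5, 732.2, 259.2, 527.0) = 259.2 kN → gross-section yield.

259.2 kN (gross-section yield governs)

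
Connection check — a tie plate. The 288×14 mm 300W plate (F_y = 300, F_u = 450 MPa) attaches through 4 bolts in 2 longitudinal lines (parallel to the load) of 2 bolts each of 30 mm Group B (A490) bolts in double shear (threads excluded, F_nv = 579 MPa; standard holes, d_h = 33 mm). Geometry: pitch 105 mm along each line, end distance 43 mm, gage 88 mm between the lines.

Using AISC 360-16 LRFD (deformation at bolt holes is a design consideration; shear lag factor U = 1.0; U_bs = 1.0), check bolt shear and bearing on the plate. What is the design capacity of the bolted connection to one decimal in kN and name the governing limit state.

Bolt shear: A_b = π(30)²/4 = 706.86 mm². φR_n = 0.75 × 579 × 706.86 × 4 × 2 = 2455.6 kN.
Bearing (14 mm plate, F_u = 450 MPa): end bolts L_c = 43 − 33/2 = 26.5, R_n = min(1.2×26.5×14×450, 2.4×30×14×450) = 200.34 kN/bolt; interior L_c = 105 − 33 = 72, R_n = 453.6 kN/bolt. φR_n = 0.75 × (2×200.34 + 2×453.6) = 980.9 kN.
Governing: min(2455.6, 980.9) = 980.9 kN → bearing.

980.9 kN (bearing governs)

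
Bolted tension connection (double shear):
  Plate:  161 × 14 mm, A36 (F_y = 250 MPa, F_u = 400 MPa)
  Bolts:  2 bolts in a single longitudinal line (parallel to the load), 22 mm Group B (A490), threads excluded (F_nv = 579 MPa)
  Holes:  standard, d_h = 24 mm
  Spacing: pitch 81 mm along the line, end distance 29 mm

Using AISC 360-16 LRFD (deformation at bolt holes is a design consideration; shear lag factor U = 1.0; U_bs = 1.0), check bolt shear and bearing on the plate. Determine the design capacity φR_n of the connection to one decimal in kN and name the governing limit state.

307.4 kN (bearing governs)

Bolt shear: A_b = π(22)²/4 = 380.13 mm². φR_n = 0.75 × 579 × 380.13 × 2 × 2 = 660.3 kN.
Bearing (14 mm plate, F_u = 400 MPa): end bolts L_c = 29 − 24/2 = 17, R_n = min(1.2×17×14×400, 2.4×22×14×400) = 114.24 kN/bolt; interior L_c = 81 − 24 = 57, R_n = 295.68 kN/bolt. φR_n = 0.75 × (1×114.24 + 1×295.68) = 307.4 kN.
Governing: min(660.3, 307.4) = 307.4 kN → bearing.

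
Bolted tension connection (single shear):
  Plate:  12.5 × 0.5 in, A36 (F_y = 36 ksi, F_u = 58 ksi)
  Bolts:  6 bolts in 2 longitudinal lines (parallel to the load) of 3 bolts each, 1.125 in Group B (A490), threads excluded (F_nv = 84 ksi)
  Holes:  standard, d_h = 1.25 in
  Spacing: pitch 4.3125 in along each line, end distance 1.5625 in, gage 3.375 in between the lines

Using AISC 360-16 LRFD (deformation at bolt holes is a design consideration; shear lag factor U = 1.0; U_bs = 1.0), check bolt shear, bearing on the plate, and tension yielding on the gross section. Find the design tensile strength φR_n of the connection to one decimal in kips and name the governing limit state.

202.5 kips (gross-section yield governs)

Bolt shear: A_b = π(1.125)²/4 = 0.99402 in². φR_n = 0.75 × 84 × 0.99402 × 6 × 1 = 375.7 kips.
Bearing (0.5 in plate, F_u = 58 ksi): end bolts L_c = 1.5625 − 1.25/2 = 0.9375, R_n = min(1.2×0.9375×0.5×58, 2.4×1.125×0.5×58) = 32.625 kips/bolt; interior L_c = 4.3125 − 1.25 = 3.0625, R_n = 78.3 kips/bolt. φR_n = 0.75 × (2×32.625 + 4×78.3) = 283.8 kips.
Tension yield (gross): A_g = 12.5×0.5 = 6.25 in². φR_n = 0.90 × 36 × 6.25 = 202.5 kips.
Governing: min(375.7, 283.8, 202.5) = 202.5 kips → gross-section yield.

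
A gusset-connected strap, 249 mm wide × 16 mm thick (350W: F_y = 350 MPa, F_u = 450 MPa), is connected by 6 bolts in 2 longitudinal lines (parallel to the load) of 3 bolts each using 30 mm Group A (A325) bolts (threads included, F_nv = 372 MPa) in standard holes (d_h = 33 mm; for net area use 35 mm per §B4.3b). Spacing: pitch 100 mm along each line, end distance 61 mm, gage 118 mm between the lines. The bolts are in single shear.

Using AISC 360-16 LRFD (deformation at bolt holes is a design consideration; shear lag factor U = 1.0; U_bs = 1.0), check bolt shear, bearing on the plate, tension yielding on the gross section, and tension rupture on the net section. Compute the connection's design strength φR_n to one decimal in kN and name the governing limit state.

Bolt shear: A_b = π(30)²/4 = 706.86 mm². φR_n = 0.75 × 372 × 706.86 × 6 × 1 = 1183.3 kN.
Bearing (16 mm plate, F_u = 450 MPa): end bolts L_c = 61 − 33/2 = 44.5, R_n = min(1.2×44.5×16×450, 2.4×30×16×450) = 384.48 kN/bolt; interior L_c = 100 − 33 = 67, R_n = 518.4 kN/bolt. φR_n = 0.75 × (2×384.48 + 4×518.4) = 2131.9 kN.
Tension yield (gross): A_g = 249×16 = 3984 mm². φR_n = 0.90 × 350 × 3984 = 1255.0 kN.
Tension rupture (net): A_n = (249 − 2×35)×16 = 2864 mm² (U = 1.0, A_e = A_n). φR_n = 0.75 × 450 × 2864 = 966.6 kN.
Governing: min(1183.3, 2131.9, 1255.0, 966.6) = 966.6 kN → net-section rupture.

966.6 kN (net-section rupture governs)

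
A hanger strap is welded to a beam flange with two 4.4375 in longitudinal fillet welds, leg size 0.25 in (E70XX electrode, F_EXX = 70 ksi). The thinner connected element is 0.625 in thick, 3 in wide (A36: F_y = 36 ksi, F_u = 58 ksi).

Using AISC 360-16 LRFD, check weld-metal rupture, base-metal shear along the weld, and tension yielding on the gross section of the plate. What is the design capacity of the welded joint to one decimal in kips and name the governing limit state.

49.4 kips (weld metal governs)

Weld metal: throat = 0.707×0.25 = 0.17675 in, L = 2×4.4375 = 8.875 in. φR_n = 0.75 × 0.6 × 70 × 0.17675 × 8.875 = 49.4 kips.
Base metal shear (0.625 in plate): yield φR_n = 1.0×0.6×36×0.625×8.875 = 119.8 kips; rupture φR_n = 0.75×0.6×58×0.625×8.875 = 144.8 kips; take 119.8 kips (yield).
Tension yield (gross): A_g = 3×0.625 = 1.875 in². φR_n = 0.90 × 36 × 1.875 = 60.8 kips.
Governing: min(49.4, 119.8, 60.8) = 49.4 kips → weld metal.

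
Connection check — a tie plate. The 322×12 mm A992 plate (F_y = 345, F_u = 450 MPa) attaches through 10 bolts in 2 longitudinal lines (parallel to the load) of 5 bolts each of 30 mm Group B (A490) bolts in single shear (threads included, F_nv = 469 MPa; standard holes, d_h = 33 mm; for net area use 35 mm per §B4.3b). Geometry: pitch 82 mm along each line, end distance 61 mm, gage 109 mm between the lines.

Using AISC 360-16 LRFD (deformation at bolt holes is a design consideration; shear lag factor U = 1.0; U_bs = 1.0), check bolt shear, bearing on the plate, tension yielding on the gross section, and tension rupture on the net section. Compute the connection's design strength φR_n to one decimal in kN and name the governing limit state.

Bolt shear: A_b = π(30)²/4 = 706.86 mm². φR_n = 0.75 × 469 × 706.86 × 10 × 1 = 2486.4 kN.
Bearing (12 mm plate, F_u = 450 MPa): end bolts L_c = 61 − 33/2 = 44.5, R_n = min(1.2×44.5×12×450, 2.4×30×12×450) = 288.36 kN/bolt; interior L_c = 82 − 33 = 49, R_n = 317.52 kN/bolt. φR_n = 0.75 × (2×288.36 + 8×317.52) = 2337.7 kN.
Tension yield (gross): A_g = 322×12 = 3864 mm². φR_n = 0.90 × 345 × 3864 = 1199.8 kN.
Tension rupture (net): A_n = (322 − 2×35)×12 = 3024 mm² (U = 1.0, A_e = A_n). φR_n = 0.75 × 450 × 3024 = 1020.6 kN.
Governing: min(2486.4, 2337.7, 1199.8, 1020.6) = 1020.6 kN → net-section rupture.

1020.6 kN (net-section rupture governs)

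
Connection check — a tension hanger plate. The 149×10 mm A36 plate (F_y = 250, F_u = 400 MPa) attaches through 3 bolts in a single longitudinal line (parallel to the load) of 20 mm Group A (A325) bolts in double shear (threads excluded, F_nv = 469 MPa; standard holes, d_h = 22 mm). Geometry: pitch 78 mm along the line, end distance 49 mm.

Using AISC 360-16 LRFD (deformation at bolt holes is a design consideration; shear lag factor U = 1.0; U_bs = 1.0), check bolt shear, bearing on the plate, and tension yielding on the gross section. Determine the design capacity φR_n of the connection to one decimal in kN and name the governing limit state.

335.3 kN (gross-section yield governs)

Bolt shear: A_b = π(20)²/4 = 314.16 mm². φR_n = 0.75 × 469 × 314.16 × 3 × 2 = 663.0 kN.
Bearing (10 mm plate, F_u = 400 MPa): end bolts L_c = 49 − 22/2 = 38, R_n = min(1.2×38×10×400, 2.4×20×10×400) = 182.4 kN/bolt; interior L_c = 78 − 22 = 56, R_n = 192 kN/bolt. φR_n = 0.75 × (1×182.4 + 2×192) = 424.8 kN.
Tension yield (gross): A_g = 149×10 = 1490 mm². φR_n = 0.90 × 250 × 1490 = 335.3 kN.
Governing: min(663.0, 424.8, 335.3) = 335.3 kN → gross-section yield.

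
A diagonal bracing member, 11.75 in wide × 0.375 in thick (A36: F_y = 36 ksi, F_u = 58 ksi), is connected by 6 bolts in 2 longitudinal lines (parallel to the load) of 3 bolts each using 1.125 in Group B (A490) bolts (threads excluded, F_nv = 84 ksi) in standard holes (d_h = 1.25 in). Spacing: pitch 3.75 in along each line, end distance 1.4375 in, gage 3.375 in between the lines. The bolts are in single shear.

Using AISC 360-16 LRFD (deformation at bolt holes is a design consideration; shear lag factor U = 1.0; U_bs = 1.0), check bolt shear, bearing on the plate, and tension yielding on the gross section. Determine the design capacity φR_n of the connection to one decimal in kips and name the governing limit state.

Bolt shear: A_b = π(1.125)²/4 = 0.99402 in². φR_n = 0.75 × 84 × 0.99402 × 6 × 1 = 375.7 kips.
Bearing (0.375 in plate, F_u = 58 ksi): end bolts L_c = 1.4375 − 1.25/2 = 0.8125, R_n = min(1.2×0.8125×0.375×58, 2.4×1.125×0.375×58) = 21.206 kips/bolt; interior L_c = 3.75 − 1.25 = 2.5, R_n = 58.725 kips/bolt. φR_n = 0.75 × (2×21.206 + 4×58.725) = 208.0 kips.
Tension yield (gross): A_g = 11.75×0.375 = 4.4063 in². φR_n = 0.90 × 36 × 4.4063 = 142.8 kips.
Governing: min(375.7, 208.0, 142.8) = 142.8 kips → gross-section yield.

142.8 kips (gross-section yield governs)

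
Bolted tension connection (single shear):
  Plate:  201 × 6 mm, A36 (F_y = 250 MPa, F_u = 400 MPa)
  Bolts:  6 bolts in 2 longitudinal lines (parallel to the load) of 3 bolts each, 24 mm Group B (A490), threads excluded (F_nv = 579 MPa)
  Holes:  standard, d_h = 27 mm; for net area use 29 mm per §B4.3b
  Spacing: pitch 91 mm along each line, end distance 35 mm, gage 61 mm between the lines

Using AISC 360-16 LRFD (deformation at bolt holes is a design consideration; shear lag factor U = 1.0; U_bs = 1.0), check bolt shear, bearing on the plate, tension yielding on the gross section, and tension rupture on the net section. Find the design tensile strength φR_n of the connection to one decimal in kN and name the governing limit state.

Bolt shear: A_b = π(24)²/4 = 452.39 mm². φR_n = 0.75 × 579 × 452.39 × 6 × 1 = 1178.7 kN.
Bearing (6 mm plate, F_u = 400 MPa): end bolts L_c = 35 − 27/2 = 21.5, R_n = min(1.2×21.5×6×400, 2.4×24×6×400) = 61.92 kN/bolt; interior L_c = 91 − 27 = 64, R_n = 138.24 kN/bolt. φR_n = 0.75 × (2×61.92 + 4×138.24) = 507.6 kN.
Tension yield (gross): A_g = 201×6 = 1206 mm². φR_n = 0.90 × 250 × 1206 = 271.4 kN.
Tension rupture (net): A_n = (201 − 2×29)×6 = 858 mm² (U = 1.0, A_e = A_n). φR_n = 0.75 × 400 × 858 = 257.4 kN.
Governing: min(1178.7, 507.6, 271.4, 257.4) = 257.4 kN → net-section rupture.

257.4 kN (net-section rupture governs)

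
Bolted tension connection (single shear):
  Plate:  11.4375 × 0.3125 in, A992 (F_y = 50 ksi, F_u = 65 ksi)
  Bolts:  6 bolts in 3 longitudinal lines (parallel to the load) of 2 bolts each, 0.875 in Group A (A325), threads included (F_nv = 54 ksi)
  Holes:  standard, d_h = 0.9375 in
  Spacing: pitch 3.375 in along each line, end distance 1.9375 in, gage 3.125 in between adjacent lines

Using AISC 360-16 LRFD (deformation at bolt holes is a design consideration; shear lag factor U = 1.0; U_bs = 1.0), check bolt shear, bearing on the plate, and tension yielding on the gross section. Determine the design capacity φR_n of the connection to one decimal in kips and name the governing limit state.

146.1 kips (bolt shear governs)

Bolt shear: A_b = π(0.875)²/4 = 0.60132 in². φR_n = 0.75 × 54 × 0.60132 × 6 × 1 = 146.1 kips.
Bearing (0.3125 in plate, F_u = 65 ksi): end bolts L_c = 1.9375 − 0.9375/2 = 1.46875, R_n = min(1.2×1.46875×0.3125×65, 2.4×0.875×0.3125×65) = 35.801 kips/bolt; interior L_c = 3.375 − 0.9375 = 2.4375, R_n = 42.656 kips/bolt. φR_n = 0.75 × (3×35.801 + 3×42.656) = 176.5 kips.
Tension yield (gross): A_g = 11.4375×0.3125 = 3.5742 in². φR_n = 0.90 × 50 × 3.5742 = 160.8 kips.
Governing: min(146.1, 176.5, 160.8) = 146.1 kips → bolt shear.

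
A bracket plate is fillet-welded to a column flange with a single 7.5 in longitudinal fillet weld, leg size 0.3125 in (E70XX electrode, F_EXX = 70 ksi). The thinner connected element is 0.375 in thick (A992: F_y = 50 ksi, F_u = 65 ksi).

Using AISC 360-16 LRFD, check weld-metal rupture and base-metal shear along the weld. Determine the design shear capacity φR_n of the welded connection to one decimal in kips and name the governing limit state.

52.2 kips (weld metal governs)

Weld metal: throat = 0.707×0.3125 = 0.22094 in, L = 7.5 in. φR_n = 0.75 × 0.6 × 70 × 0.22094 × 7.5 = 52.2 kips.
Base metal shear (0.375 in plate): yield φR_n = 1.0×0.6×50×0.375×7.5 = 84.4 kips; rupture φR_n = 0.75×0.6×65×0.375×7.5 = 82.3 kips; take 82.3 kips (rupture).
Governing: min(52.2, 82.3) = 52.2 kips → weld metal.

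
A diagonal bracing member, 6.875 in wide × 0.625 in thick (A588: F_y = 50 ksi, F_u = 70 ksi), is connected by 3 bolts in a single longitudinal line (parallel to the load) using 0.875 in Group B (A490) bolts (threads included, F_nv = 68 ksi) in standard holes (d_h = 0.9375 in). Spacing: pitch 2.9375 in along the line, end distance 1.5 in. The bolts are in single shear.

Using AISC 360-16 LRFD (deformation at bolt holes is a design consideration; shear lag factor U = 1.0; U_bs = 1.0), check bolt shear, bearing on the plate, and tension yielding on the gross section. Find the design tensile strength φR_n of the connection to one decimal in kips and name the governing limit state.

Bolt shear: A_b = π(0.875)²/4 = 0.60132 in². φR_n = 0.75 × 68 × 0.60132 × 3 × 1 = 92.0 kips.
Bearing (0.625 in plate, F_u = 70 ksi): end bolts L_c = 1.5 − 0.9375/2 = 1.03125, R_n = min(1.2×1.03125×0.625×70, 2.4×0.875×0.625×70) = 54.141 kips/bolt; interior L_c = 2.9375 − 0.9375 = 2, R_n = 91.875 kips/bolt. φR_n = 0.75 × (1×54.141 + 2×91.875) = 178.4 kips.
Tension yield (gross): A_g = 6.875×0.625 = 4.2969 in². φR_n = 0.90 × 50 × 4.2969 = 193.4 kips.
Governing: min(92.0, 178.4, 193.4) = 92.0 kips → bolt shear.

92.0 kips (bolt shear governs)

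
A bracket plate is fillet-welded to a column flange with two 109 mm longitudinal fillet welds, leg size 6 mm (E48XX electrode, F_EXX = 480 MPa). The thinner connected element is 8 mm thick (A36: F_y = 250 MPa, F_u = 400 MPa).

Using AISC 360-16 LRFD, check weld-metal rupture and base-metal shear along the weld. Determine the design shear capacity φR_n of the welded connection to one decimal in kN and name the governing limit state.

Weld metal: throat = 0.707×6 = 4.242 mm, L = 2×109 = 218 mm. φR_n = 0.75 × 0.6 × 480 × 4.242 × 218 = 199.7 kN.
Base metal shear (8 mm plate): yield φR_n = 1.0×0.6×250×8×218 = 261.6 kN; rupture φR_n = 0.75×0.6×400×8×218 = 313.9 kN; take 261.6 kN (yield).
Governing: min(199.7, 261.6) = 199.7 kN → weld metal.

199.7 kN (weld metal governs)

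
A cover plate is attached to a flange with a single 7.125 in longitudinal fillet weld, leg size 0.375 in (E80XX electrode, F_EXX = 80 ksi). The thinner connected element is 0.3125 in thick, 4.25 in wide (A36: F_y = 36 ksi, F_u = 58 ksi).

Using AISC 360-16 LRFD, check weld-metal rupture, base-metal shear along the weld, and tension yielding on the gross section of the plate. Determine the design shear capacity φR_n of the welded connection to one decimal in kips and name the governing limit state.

43.0 kips (gross-section yield governs)

Weld metal: throat = 0.707×0.375 = 0.26513 in, L = 7.125 in. φR_n = 0.75 × 0.6 × 80 × 0.26513 × 7.125 = 68.0 kips.
Base metal shear (0.3125 in plate): yield φR_n = 1.0×0.6×36×0.3125×7.125 = 48.1 kips; rupture φR_n = 0.75×0.6×58×0.3125×7.125 = 58.1 kips; take 48.1 kips (yield).
Tension yield (gross): A_g = 4.25×0.3125 = 1.3281 in². φR_n = 0.90 × 36 × 1.3281 = 43.0 kips.
Governing: min(68.0, 48.1, 43.0) = 43.0 kips → gross-section yield.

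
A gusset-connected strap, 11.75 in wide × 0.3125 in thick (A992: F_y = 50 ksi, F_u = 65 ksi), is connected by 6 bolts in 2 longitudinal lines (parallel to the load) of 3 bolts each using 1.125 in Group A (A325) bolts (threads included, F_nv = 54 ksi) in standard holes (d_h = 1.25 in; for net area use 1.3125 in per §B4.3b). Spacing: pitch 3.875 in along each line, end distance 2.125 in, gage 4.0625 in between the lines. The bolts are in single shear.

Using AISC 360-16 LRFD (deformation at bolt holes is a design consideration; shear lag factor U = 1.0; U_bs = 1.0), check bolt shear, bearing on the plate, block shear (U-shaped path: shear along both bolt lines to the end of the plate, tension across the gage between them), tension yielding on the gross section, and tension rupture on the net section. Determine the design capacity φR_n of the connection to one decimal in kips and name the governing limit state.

139.0 kips (net-section rupture governs)

Bolt shear: A_b = π(1.125)²/4 = 0.99402 in². φR_n = 0.75 × 54 × 0.99402 × 6 × 1 = 241.5 kips.
Bearing (0.3125 in plate, F_u = 65 ksi): end bolts L_c = 2.125 − 1.25/2 = 1.5, R_n = min(1.2×1.5×0.3125×65, 2.4×1.125×0.3125×65) = 36.563 kips/bolt; interior L_c = 3.875 − 1.25 = 2.625, R_n = 54.844 kips/bolt. φR_n = 0.75 × (2×36.563 + 4×54.844) = 219.4 kips.
Block shear: shear path 2×[2.125+2×3.875] = 2×9.875 in, A_gv = 6.1719, A_nv = 2×(9.875 − 2.5×1.3125)×0.3125 = 4.1211 in²; tension across gage: (4.0625 − 1×1.3125)×0.3125 = 0.85938 in². R_n = min(0.6×65×4.1211, 0.6×50×6.1719) + 1.0×65×0.85938 = min(160.72, 185.16) + 55.86 = 216.58 kips. φR_n = 0.75 × 216.58 = 162.4 kips.
Tension yield (gross): A_g = 11.75×0.3125 = 3.6719 in². φR_n = 0.90 × 50 × 3.6719 = 165.2 kips.
Tension rupture (net): A_n = (11.75 − 2×1.3125)×0.3125 = 2.8516 in² (U = 1.0, A_e = A_n). φR_n = 0.75 × 65 × 2.8516 = 139.0 kips.
Governing: min(241.5, 219.4, 162.4, 165.2, 139.0) = 139.0 kips → net-section rupture.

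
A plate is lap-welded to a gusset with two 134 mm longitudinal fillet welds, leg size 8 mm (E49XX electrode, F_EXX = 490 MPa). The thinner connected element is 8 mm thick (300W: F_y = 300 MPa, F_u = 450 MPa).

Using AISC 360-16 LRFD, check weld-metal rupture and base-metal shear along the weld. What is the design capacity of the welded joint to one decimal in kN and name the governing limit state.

334.2 kN (weld metal governs)

Weld metal: throat = 0.707×8 = 5.656 mm, L = 2×134 = 268 mm. φR_n = 0.75 × 0.6 × 490 × 5.656 × 268 = 334.2 kN.
Base metal shear (8 mm plate): yield φR_n = 1.0×0.6×300×8×268 = 385.9 kN; rupture φR_n = 0.75×0.6×450×8×268 = 434.2 kN; take 385.9 kN (yield).
Governing: min(334.2, 385.9) = 334.2 kN → weld metal.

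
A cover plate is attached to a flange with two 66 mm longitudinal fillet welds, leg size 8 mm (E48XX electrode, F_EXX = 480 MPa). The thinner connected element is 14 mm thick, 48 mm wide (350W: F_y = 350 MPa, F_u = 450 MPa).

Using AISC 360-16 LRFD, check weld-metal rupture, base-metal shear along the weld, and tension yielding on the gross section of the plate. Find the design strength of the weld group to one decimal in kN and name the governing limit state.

Weld metal: throat = 0.707×8 = 5.656 mm, L = 2×66 = 132 mm. φR_n = 0.75 × 0.6 × 480 × 5.656 × 132 = 161.3 kN.
Base metal shear (14 mm plate): yield φR_n = 1.0×0.6×350×14×132 = 388.1 kN; rupture φR_n = 0.75×0.6×450×14×132 = 374.2 kN; take 374.2 kN (rupture).
Tension yield (gross): A_g = 48×14 = 672 mm². φR_n = 0.90 × 350 × 672 = 211.7 kN.
Governing: min(161.3, 374.2, 211.7) = 161.3 kN → weld metal.

161.3 kN (weld metal governs)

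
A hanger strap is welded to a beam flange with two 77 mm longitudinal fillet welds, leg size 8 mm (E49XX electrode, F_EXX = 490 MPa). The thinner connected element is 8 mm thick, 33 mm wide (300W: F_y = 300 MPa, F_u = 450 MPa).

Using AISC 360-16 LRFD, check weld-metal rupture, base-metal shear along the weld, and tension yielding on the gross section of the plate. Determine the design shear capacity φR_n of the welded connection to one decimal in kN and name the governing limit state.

71.3 kN (gross-section yield governs)

Weld metal: throat = 0.707×8 = 5.656 mm, L = 2×77 = 154 mm. φR_n = 0.75 × 0.6 × 490 × 5.656 × 154 = 192.1 kN.
Base metal shear (8 mm plate): yield φR_n = 1.0×0.6×300×8×154 = 221.8 kN; rupture φR_n = 0.75×0.6×450×8×154 = 249.5 kN; take 221.8 kN (yield).
Tension yield (gross): A_g = 33×8 = 264 mm². φR_n = 0.90 × 300 × 264 = 71.3 kN.
Governing: min(192.1, 221.8, 71.3) = 71.3 kN → gross-section yield.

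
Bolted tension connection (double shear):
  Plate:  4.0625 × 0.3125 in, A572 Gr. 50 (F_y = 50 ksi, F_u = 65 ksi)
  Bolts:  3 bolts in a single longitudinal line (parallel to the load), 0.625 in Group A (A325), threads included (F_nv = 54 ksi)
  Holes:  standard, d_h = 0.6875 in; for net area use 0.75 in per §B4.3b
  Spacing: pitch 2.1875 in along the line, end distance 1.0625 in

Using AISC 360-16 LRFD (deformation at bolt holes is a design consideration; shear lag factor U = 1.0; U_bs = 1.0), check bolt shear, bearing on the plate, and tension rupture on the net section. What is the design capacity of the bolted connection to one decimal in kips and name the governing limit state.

50.5 kips (net-section rupture governs)

Bolt shear: A_b = π(0.625)²/4 = 0.3068 in². φR_n = 0.75 × 54 × 0.3068 × 3 × 2 = 74.6 kips.
Bearing (0.3125 in plate, F_u = 65 ksi): end bolts L_c = 1.0625 − 0.6875/2 = 0.71875, R_n = min(1.2×0.71875×0.3125×65, 2.4×0.625×0.3125×65) = 17.52 kips/bolt; interior L_c = 2.1875 − 0.6875 = 1.5, R_n = 30.469 kips/bolt. φR_n = 0.75 × (1×17.52 + 2×30.469) = 58.8 kips.
Tension rupture (net): A_n = (4.0625 − 1×0.75)×0.3125 = 1.0352 in² (U = 1.0, A_e = A_n). φR_n = 0.75 × 65 × 1.0352 = 50.5 kips.
Governing: min(74.6, 58.8, 50.5) = 50.5 kips → net-section rupture.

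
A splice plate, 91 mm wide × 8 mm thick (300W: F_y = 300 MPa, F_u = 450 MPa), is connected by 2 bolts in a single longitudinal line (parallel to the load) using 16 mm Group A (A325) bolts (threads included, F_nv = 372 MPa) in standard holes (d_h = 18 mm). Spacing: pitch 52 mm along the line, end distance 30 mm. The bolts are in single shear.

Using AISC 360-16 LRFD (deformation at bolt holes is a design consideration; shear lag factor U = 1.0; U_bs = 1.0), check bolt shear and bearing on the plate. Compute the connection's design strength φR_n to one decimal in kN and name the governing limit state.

112.2 kN (bolt shear governs)

Bolt shear: A_b = π(16)²/4 = 201.06 mm². φR_n = 0.75 × 372 × 201.06 × 2 × 1 = 112.2 kN.
Bearing (8 mm plate, F_u = 450 MPa): end bolts L_c = 30 − 18/2 = 21, R_n = min(1.2×21×8×450, 2.4×16×8×450) = 90.72 kN/bolt; interior L_c = 52 − 18 = 34, R_n = 138.24 kN/bolt. φR_n = 0.75 × (1×90.72 + 1×138.24) = 171.7 kN.
Governing: min(112.2, 171.7) = 112.2 kN → bolt shear.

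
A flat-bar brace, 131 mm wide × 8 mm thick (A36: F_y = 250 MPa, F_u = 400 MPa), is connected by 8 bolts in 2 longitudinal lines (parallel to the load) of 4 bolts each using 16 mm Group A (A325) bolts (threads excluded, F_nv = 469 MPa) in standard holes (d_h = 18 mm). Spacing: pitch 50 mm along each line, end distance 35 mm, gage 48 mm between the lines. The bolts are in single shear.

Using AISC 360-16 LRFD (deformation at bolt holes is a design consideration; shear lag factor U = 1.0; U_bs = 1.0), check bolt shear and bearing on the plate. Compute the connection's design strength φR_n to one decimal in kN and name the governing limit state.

Bolt shear: A_b = π(16)²/4 = 201.06 mm². φR_n = 0.75 × 469 × 201.06 × 8 × 1 = 565.8 kN.
Bearing (8 mm plate, F_u = 400 MPa): end bolts L_c = 35 − 18/2 = 26, R_n = min(1.2×26×8×400, 2.4×16×8×400) = 99.84 kN/bolt; interior L_c = 50 − 18 = 32, R_n = 122.88 kN/bolt. φR_n = 0.75 × (2×99.84 + 6×122.88) = 702.7 kN.
Governing: min(565.8, 702.7) = 565.8 kN → bolt shear.

565.8 kN (bolt shear governs)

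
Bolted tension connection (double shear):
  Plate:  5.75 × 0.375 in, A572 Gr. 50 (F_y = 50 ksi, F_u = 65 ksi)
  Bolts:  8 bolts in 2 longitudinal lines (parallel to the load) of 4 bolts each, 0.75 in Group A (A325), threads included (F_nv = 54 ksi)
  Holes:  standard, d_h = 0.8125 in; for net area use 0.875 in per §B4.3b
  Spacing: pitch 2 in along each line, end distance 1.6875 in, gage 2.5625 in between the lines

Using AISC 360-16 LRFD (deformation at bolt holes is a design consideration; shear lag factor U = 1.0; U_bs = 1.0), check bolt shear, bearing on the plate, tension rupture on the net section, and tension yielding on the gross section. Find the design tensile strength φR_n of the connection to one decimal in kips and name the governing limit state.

73.1 kips (net-section rupture governs)

Bolt shear: A_b = π(0.75)²/4 = 0.44179 in². φR_n = 0.75 × 54 × 0.44179 × 8 × 2 = 286.3 kips.
Bearing (0.375 in plate, F_u = 65 ksi): end bolts L_c = 1.6875 − 0.8125/2 = 1.28125, R_n = min(1.2×1.28125×0.375×65, 2.4×0.75×0.375×65) = 37.477 kips/bolt; interior L_c = 2 − 0.8125 = 1.1875, R_n = 34.734 kips/bolt. φR_n = 0.75 × (2×37.477 + 6×34.734) = 212.5 kips.
Tension rupture (net): A_n = (5.75 − 2×0.875)×0.375 = 1.5 in² (U = 1.0, A_e = A_n). φR_n = 0.75 × 65 × 1.5 = 73.1 kips.
Tension yield (gross): A_g = 5.75×0.375 = 2.1563 in². φR_n = 0.90 × 50 × 2.1563 = 97.0 kips.
Governing: min(286.3, 212.5, 73.1, 97.0) = 73.1 kips → net-section rupture.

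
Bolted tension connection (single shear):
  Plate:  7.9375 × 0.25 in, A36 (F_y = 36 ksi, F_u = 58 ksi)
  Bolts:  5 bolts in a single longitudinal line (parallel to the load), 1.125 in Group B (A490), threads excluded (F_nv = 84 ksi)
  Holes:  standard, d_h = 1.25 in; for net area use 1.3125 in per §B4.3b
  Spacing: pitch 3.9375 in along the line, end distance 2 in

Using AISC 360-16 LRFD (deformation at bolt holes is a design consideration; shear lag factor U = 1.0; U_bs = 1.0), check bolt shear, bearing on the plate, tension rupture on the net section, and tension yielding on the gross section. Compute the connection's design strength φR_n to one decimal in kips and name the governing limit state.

64.3 kips (gross-section yield governs)

Bolt shear: A_b = π(1.125)²/4 = 0.99402 in². φR_n = 0.75 × 84 × 0.99402 × 5 × 1 = 313.1 kips.
Bearing (0.25 in plate, F_u = 58 ksi): end bolts L_c = 2 − 1.25/2 = 1.375, R_n = min(1.2×1.375×0.25×58, 2.4×1.125×0.25×58) = 23.925 kips/bolt; interior L_c = 3.9375 − 1.25 = 2.6875, R_n = 39.15 kips/bolt. φR_n = 0.75 × (1×23.925 + 4×39.15) = 135.4 kips.
Tension rupture (net): A_n = (7.9375 − 1×1.3125)×0.25 = 1.6563 in² (U = 1.0, A_e = A_n). φR_n = 0.75 × 58 × 1.6563 = 72.0 kips.
Tension yield (gross): A_g = 7.9375×0.25 = 1.9844 in². φR_n = 0.90 × 36 × 1.9844 = 64.3 kips.
Governing: min(313.1, 135.4, 72.0, 64.3) = 64.3 kips → gross-section yield.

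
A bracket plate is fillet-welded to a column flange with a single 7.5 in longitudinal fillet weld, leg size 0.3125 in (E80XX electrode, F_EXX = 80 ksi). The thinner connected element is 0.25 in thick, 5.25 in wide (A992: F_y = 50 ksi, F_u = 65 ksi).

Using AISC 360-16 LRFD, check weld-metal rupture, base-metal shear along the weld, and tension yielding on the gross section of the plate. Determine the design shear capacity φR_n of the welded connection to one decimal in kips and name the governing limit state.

54.8 kips (base-metal shear governs)

Weld metal: throat = 0.707×0.3125 = 0.22094 in, L = 7.5 in. φR_n = 0.75 × 0.6 × 80 × 0.22094 × 7.5 = 59.7 kips.
Base metal shear (0.25 in plate): yield φR_n = 1.0×0.6×50×0.25×7.5 = 56.3 kips; rupture φR_n = 0.75×0.6×65×0.25×7.5 = 54.8 kips; take 54.8 kips (rupture).
Tension yield (gross): A_g = 5.25×0.25 = 1.3125 in². φR_n = 0.90 × 50 × 1.3125 = 59.1 kips.
Governing: min(59.7, 54.8, 59.1) = 54.8 kips → base-metal shear.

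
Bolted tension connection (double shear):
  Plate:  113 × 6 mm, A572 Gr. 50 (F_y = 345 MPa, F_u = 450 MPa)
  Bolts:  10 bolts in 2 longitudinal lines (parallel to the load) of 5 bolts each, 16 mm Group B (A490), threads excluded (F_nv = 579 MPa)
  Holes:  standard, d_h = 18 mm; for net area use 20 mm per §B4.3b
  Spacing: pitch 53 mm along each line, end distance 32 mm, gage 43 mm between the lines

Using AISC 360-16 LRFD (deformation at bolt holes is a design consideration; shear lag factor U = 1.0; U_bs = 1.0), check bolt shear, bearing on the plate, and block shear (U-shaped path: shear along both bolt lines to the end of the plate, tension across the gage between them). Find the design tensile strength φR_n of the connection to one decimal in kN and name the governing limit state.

Bolt shear: A_b = π(16)²/4 = 201.06 mm². φR_n = 0.75 × 579 × 201.06 × 10 × 2 = 1746.2 kN.
Bearing (6 mm plate, F_u = 450 MPa): end bolts L_c = 32 − 18/2 = 23, R_n = min(1.2×23×6×450, 2.4×16×6×450) = 74.52 kN/bolt; interior L_c = 53 − 18 = 35, R_n = 103.68 kN/bolt. φR_n = 0.75 × (2×74.52 + 8×103.68) = 733.9 kN.
Block shear: shear path 2×[32+4×53] = 2×244 mm, A_gv = 2928, A_nv = 2×(244 − 4.5×20)×6 = 1848 mm²; tension across gage: (43 − 1×20)×6 = 138 mm². R_n = min(0.6×450×1848, 0.6×345×2928) + 1.0×450×138 = min(498.96, 606.1) + 62.1 = 561.06 kN. φR_n = 0.75 × 561.06 = 420.8 kN.
Governing: min(1746.2, 733.9, 420.8) = 420.8 kN → block shear.

420.8 kN (block shear governs)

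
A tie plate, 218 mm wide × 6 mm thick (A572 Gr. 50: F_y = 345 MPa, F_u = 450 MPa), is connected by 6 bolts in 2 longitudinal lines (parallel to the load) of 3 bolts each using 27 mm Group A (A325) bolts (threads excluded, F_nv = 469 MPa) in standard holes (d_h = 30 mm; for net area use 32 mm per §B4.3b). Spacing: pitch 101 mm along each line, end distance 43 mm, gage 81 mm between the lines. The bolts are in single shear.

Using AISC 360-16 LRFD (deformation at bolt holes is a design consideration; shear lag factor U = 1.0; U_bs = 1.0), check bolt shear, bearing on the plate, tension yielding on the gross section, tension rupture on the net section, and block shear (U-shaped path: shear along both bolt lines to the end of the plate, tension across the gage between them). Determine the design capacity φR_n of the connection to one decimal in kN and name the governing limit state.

311.9 kN (net-section rupture governs)

Bolt shear: A_b = π(27)²/4 = 572.56 mm². φR_n = 0.75 × 469 × 572.56 × 6 × 1 = 1208.4 kN.
Bearing (6 mm plate, F_u = 450 MPa): end bolts L_c = 43 − 30/2 = 28, R_n = min(1.2×28×6×450, 2.4×27×6×450) = 90.72 kN/bolt; interior L_c = 101 − 30 = 71, R_n = 174.96 kN/bolt. φR_n = 0.75 × (2×90.72 + 4×174.96) = 661.0 kN.
Tension yield (gross): A_g = 218×6 = 1308 mm². φR_n = 0.90 × 345 × 1308 = 406.1 kN.
Tension rupture (net): A_n = (218 − 2×32)×6 = 924 mm² (U = 1.0, A_e = A_n). φR_n = 0.75 × 450 × 924 = 311.9 kN.
Block shear: shear path 2×[43+2×101] = 2×245 mm, A_gv = 2940, A_nv = 2×(245 − 2.5×32)×6 = 1980 mm²; tension across gage: (81 − 1×32)×6 = 294 mm². R_n = min(0.6×450×1980, 0.6×345×2940) + 1.0×450×294 = min(534.6, 608.58) + 132.3 = 666.9 kN. φR_n = 0.75 × 666.9 = 500.2 kN.
Governing: min(1208.4, 661.0, 406.1, 311.9, 500.2) = 311.9 kN → net-section rupture.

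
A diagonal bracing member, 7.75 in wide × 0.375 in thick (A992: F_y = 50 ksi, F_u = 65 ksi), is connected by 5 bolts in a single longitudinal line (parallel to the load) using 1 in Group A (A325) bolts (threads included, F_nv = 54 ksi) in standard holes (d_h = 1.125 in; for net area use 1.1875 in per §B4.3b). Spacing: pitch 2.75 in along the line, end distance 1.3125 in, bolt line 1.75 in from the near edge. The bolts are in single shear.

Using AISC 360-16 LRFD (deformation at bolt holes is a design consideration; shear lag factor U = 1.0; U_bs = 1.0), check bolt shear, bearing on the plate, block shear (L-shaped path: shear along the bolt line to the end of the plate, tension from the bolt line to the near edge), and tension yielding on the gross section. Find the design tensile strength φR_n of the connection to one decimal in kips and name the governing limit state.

97.6 kips (block shear governs)

Bolt shear: A_b = π(1)²/4 = 0.7854 in². φR_n = 0.75 × 54 × 0.7854 × 5 × 1 = 159.0 kips.
Bearing (0.375 in plate, F_u = 65 ksi): end bolts L_c = 1.3125 − 1.125/2 = 0.75, R_n = min(1.2×0.75×0.375×65, 2.4×1×0.375×65) = 21.938 kips/bolt; interior L_c = 2.75 − 1.125 = 1.625, R_n = 47.531 kips/bolt. φR_n = 0.75 × (1×21.938 + 4×47.531) = 159.0 kips.
Block shear: shear path 1×[1.3125+4×2.75] = 1×12.3125 in, A_gv = 4.6172, A_nv = 1×(12.3125 − 4.5×1.1875)×0.375 = 2.6133 in²; tension to near edge: (1.75 − 0.5×1.1875)×0.375 = 0.43359 in². R_n = min(0.6×65×2.6133, 0.6×50×4.6172) + 1.0×65×0.43359 = min(101.92, 138.52) + 28.183 = 130.1 kips. φR_n = 0.75 × 130.1 = 97.6 kips.
Tension yield (gross): A_g = 7.75×0.375 = 2.9063 in². φR_n = 0.90 × 50 × 2.9063 = 130.8 kips.
Governing: min(159.0, 159.0, 97.6, 130.8) = 97.6 kips → block shear.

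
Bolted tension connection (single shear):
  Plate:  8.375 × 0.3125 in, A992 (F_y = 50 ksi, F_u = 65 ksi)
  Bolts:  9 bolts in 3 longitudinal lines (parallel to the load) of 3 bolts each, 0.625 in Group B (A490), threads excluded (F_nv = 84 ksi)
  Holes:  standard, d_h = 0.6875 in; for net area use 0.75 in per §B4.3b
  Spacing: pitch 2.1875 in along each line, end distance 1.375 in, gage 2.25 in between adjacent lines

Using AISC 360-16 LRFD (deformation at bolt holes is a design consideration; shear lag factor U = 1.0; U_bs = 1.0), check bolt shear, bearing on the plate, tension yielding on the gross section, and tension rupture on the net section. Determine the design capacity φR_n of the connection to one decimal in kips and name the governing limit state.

Bolt shear: A_b = π(0.625)²/4 = 0.3068 in². φR_n = 0.75 × 84 × 0.3068 × 9 × 1 = 174.0 kips.
Bearing (0.3125 in plate, F_u = 65 ksi): end bolts L_c = 1.375 − 0.6875/2 = 1.03125, R_n = min(1.2×1.03125×0.3125×65, 2.4×0.625×0.3125×65) = 25.137 kips/bolt; interior L_c = 2.1875 − 0.6875 = 1.5, R_n = 30.469 kips/bolt. φR_n = 0.75 × (3×25.137 + 6×30.469) = 193.7 kips.
Tension yield (gross): A_g = 8.375×0.3125 = 2.6172 in². φR_n = 0.90 × 50 × 2.6172 = 117.8 kips.
Tension rupture (net): A_n = (8.375 − 3×0.75)×0.3125 = 1.9141 in² (U = 1.0, A_e = A_n). φR_n = 0.75 × 65 × 1.9141 = 93.3 kips.
Governing: min(174.0, 193.7, 117.8, 93.3) = 93.3 kips → net-section rupture.

93.3 kips (net-section rupture governs)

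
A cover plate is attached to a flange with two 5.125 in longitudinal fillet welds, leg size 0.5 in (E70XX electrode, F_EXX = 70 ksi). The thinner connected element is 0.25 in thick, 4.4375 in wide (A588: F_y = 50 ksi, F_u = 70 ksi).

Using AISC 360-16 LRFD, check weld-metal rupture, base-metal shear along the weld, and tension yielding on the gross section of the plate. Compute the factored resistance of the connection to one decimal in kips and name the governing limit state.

49.9 kips (gross-section yield governs)

Weld metal: throat = 0.707×0.5 = 0.3535 in, L = 2×5.125 = 10.25 in. φR_n = 0.75 × 0.6 × 70 × 0.3535 × 10.25 = 114.1 kips.
Base metal shear (0.25 in plate): yield φR_n = 1.0×0.6×50×0.25×10.25 = 76.9 kips; rupture φR_n = 0.75×0.6×70×0.25×10.25 = 80.7 kips; take 76.9 kips (yield).
Tension yield (gross): A_g = 4.4375×0.25 = 1.1094 in². φR_n = 0.90 × 50 × 1.1094 = 49.9 kips.
Governing: min(114.1, 76.9, 49.9) = 49.9 kips → gross-section yield.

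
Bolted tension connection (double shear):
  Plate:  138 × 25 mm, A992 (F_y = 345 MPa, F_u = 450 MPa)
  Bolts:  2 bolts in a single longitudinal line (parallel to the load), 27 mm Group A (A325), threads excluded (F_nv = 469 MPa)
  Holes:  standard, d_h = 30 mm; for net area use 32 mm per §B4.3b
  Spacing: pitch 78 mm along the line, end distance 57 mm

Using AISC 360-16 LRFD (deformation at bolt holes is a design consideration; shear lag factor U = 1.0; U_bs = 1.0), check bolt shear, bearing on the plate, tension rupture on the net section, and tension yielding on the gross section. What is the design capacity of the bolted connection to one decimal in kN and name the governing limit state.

Bolt shear: A_b = π(27)²/4 = 572.56 mm². φR_n = 0.75 × 469 × 572.56 × 2 × 2 = 805.6 kN.
Bearing (25 mm plate, F_u = 450 MPa): end bolts L_c = 57 − 30/2 = 42, R_n = min(1.2×42×25×450, 2.4×27×25×450) = 567 kN/bolt; interior L_c = 78 − 30 = 48, R_n = 648 kN/bolt. φR_n = 0.75 × (1×567 + 1×648) = 911.3 kN.
Tension rupture (net): A_n = (138 − 1×32)×25 = 2650 mm² (U = 1.0, A_e = A_n). φR_n = 0.75 × 450 × 2650 = 894.4 kN.
Tension yield (gross): A_g = 138×25 = 3450 mm². φR_n = 0.90 × 345 × 3450 = 1071.2 kN.
Governing: min(805.6, 911.3, 894.4, 1071.2) = 805.6 kN → bolt shear.

805.6 kN (bolt shear governs)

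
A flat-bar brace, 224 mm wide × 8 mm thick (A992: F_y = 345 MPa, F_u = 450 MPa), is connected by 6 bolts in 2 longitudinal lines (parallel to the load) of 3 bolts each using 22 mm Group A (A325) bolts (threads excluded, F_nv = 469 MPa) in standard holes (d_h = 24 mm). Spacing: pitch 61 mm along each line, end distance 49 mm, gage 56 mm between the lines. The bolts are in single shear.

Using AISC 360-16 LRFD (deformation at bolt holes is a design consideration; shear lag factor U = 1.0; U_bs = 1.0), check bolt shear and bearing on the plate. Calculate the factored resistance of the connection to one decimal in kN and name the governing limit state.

719.3 kN (bearing governs)

Bolt shear: A_b = π(22)²/4 = 380.13 mm². φR_n = 0.75 × 469 × 380.13 × 6 × 1 = 802.3 kN.
Bearing (8 mm plate, F_u = 450 MPa): end bolts L_c = 49 − 24/2 = 37, R_n = min(1.2×37×8×450, 2.4×22×8×450) = 159.84 kN/bolt; interior L_c = 61 − 24 = 37, R_n = 159.84 kN/bolt. φR_n = 0.75 × (2×159.84 + 4×159.84) = 719.3 kN.
Governing: min(802.3, 719.3) = 719.3 kN → bearing.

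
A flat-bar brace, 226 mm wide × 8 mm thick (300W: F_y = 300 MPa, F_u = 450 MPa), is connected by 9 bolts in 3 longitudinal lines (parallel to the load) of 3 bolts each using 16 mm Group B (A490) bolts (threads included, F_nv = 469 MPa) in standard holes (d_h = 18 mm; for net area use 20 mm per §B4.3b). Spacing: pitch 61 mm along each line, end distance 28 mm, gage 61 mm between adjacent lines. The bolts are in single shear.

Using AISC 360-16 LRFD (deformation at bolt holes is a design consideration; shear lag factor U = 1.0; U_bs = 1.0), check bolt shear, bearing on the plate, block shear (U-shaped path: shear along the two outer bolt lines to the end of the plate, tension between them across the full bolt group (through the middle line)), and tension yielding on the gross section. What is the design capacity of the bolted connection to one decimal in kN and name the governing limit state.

488.2 kN (gross-section yield governs)

Bolt shear: A_b = π(16)²/4 = 201.06 mm². φR_n = 0.75 × 469 × 201.06 × 9 × 1 = 636.5 kN.
Bearing (8 mm plate, F_u = 450 MPa): end bolts L_c = 28 − 18/2 = 19, R_n = min(1.2×19×8×450, 2.4×16×8×450) = 82.08 kN/bolt; interior L_c = 61 − 18 = 43, R_n = 138.24 kN/bolt. φR_n = 0.75 × (3×82.08 + 6×138.24) = 806.8 kN.
Block shear: shear path 2×[28+2×61] = 2×150 mm, A_gv = 2400, A_nv = 2×(150 − 2.5×20)×8 = 1600 mm²; tension across gage: (122 − 2×20)×8 = 656 mm². R_n = min(0.6×450×1600, 0.6×300×2400) + 1.0×450×656 = min(432, 432) + 295.2 = 727.2 kN. φR_n = 0.75 × 727.2 = 545.4 kN.
Tension yield (gross): A_g = 226×8 = 1808 mm². φR_n = 0.90 × 300 × 1808 = 488.2 kN.
Governing: min(636.5, 806.8, 545.4, 488.2) = 488.2 kN → gross-section yield.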